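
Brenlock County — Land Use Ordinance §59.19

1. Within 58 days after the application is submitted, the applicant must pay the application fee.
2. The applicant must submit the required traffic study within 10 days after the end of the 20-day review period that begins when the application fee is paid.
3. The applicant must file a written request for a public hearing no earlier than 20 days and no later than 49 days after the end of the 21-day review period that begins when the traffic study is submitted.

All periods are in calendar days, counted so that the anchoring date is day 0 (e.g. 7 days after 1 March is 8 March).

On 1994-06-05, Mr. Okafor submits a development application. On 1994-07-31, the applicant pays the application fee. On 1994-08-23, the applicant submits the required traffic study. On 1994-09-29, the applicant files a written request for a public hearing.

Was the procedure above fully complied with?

Step 1 — counting 58 days from 1994-06-05 (when the application is submitted) gives a deadline of 1994-08-02; done 1994-07-31 — timely.
Step 2 — counting 10 days from 1994-08-20 (end of the 20-day review period, which began when the application fee is paid on 1994-07-31) gives a deadline of 1994-08-30; 1994-08-23 is within that limit.
Step 3 — 20 and 49 days from 1994-09-13 (end of the 21-day review period, which began when the traffic study is submitted on 1994-08-23) are 1994-10-03 and 1994-11-01 respectively; done 1994-09-29 — 4 days before the window opened.

No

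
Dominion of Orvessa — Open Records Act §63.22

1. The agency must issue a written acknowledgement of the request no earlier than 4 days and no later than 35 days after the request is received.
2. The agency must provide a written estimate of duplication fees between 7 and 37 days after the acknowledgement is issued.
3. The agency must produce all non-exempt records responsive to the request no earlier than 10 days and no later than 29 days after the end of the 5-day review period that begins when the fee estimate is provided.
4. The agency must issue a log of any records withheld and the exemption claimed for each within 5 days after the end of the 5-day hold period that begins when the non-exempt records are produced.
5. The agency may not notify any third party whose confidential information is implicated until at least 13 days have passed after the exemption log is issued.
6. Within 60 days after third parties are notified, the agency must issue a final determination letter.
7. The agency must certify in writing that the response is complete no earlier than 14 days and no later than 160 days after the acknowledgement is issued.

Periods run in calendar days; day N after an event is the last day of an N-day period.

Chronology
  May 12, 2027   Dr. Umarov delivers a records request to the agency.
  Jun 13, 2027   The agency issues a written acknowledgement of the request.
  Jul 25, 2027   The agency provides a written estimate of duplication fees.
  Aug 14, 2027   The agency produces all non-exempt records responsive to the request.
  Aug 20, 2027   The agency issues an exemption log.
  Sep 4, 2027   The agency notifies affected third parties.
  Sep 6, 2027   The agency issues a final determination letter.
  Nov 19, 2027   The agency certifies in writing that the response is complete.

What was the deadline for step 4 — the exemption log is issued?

Aug 24, 2027

The non-exempt records are produced on Aug 14, 2027; the 5-day hold period therefore ends Aug 19, 2027, and step 4 runs from that date. 5 days after Aug 19, 2027 is Aug 24, 2027.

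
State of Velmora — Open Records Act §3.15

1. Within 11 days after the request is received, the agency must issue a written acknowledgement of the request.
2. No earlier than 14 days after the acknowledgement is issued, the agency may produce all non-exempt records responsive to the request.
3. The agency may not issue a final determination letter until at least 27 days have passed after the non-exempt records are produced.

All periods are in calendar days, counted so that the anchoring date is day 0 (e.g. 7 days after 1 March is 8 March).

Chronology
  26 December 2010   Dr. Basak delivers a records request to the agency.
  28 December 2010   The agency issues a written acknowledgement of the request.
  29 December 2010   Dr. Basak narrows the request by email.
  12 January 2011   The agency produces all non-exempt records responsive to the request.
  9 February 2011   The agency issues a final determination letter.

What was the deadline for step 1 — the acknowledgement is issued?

6 January 2011

Step 1 runs from 26 December 2010, when the request is received. 11 days after 26 December 2010 is 6 January 2011.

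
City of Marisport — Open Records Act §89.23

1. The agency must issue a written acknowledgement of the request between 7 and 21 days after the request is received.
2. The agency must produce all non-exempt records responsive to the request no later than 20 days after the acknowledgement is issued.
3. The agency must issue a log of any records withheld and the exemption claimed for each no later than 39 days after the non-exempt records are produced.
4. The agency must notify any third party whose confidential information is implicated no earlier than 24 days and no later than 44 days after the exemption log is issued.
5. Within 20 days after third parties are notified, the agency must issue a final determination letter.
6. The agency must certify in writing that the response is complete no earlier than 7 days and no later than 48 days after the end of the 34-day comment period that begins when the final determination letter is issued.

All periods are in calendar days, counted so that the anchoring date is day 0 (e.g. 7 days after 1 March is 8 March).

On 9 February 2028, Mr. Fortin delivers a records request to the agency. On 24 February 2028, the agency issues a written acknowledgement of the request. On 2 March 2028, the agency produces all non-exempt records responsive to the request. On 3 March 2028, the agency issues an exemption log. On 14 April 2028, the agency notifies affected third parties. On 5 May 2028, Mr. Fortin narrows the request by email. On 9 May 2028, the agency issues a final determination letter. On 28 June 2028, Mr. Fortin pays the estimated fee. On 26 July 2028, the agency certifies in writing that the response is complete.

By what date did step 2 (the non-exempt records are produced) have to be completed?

Step 2 runs from 24 February 2028, when the acknowledgement is issued. 20 days after 24 February 2028 is 15 March 2028.

15 March 2028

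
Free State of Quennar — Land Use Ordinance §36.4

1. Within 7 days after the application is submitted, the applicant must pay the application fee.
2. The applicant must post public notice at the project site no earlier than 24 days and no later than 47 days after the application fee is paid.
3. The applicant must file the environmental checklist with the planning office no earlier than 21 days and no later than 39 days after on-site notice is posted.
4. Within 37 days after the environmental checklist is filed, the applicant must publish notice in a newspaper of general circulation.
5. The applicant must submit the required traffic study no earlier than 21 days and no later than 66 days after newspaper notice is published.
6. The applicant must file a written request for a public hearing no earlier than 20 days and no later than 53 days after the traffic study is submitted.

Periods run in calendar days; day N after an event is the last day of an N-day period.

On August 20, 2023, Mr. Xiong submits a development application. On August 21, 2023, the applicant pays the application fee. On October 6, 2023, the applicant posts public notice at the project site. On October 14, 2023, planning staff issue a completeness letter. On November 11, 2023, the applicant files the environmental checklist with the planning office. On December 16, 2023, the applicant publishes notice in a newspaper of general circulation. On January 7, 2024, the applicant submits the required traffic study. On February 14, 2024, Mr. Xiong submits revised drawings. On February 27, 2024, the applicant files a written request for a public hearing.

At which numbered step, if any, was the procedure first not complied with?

None — every step was satisfied

Step 1: 7 days after August 20, 2023 (when the application is submitted) is August 27, 2023; done August 21, 2023 — timely.
Step 2: the window is 24–47 days after August 21, 2023 (when the application fee is paid), so September 14, 2023 through October 7, 2023; done October 6, 2023 — within the window.
Step 3: the window is 21–39 days after October 6, 2023 (when on-site notice is posted), so October 27, 2023 through November 14, 2023; done November 11, 2023 — within the window.
Step 4: 37 days after November 11, 2023 (when the environmental checklist is filed) is December 18, 2023; completed December 16, 2023, before the deadline.
Step 5: the window is 21–66 days after December 16, 2023 (when newspaper notice is published), so January 6, 2024 through February 20, 2024; January 7, 2024 falls inside that range.
Step 6: the window is 20–53 days after January 7, 2024 (when the traffic study is submitted), so January 27, 2024 through February 29, 2024; done February 27, 2024, which is between those dates.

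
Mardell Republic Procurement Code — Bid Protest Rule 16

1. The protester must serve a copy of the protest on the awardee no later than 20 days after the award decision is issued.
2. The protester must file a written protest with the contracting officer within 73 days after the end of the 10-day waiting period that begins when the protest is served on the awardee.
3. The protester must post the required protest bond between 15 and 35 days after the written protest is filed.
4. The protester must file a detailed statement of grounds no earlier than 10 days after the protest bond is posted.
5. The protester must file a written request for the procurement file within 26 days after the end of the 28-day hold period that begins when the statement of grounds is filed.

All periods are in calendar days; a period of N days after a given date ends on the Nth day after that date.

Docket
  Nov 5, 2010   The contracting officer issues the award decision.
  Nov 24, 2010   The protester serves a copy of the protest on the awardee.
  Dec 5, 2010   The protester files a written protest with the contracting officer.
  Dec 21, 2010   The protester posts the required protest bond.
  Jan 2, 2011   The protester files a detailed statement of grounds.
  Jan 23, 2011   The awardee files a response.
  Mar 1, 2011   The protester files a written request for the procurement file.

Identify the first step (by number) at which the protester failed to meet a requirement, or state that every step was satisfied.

Step 5

(1) due by Nov 5, 2010 + 20 days = Nov 25, 2010; done Nov 24, 2010 — timely.
(2) due by Dec 4, 2010 + 73 days = Feb 15, 2011; done Dec 5, 2010 — timely.
(3) the permitted window runs from Dec 5, 2010 + 15 = Dec 20, 2010 to Dec 5, 2010 + 35 = Jan 9, 2011; Dec 21, 2010 falls inside that range.
(4) permitted from Dec 21, 2010 + 10 days = Dec 31, 2010 onward; done Jan 2, 2011, after the minimum wait.
(5) due by Jan 30, 2011 + 26 days = Feb 25, 2011; not done until Mar 1, 2011, 4 days after the deadline.
That is the first point of non-compliance.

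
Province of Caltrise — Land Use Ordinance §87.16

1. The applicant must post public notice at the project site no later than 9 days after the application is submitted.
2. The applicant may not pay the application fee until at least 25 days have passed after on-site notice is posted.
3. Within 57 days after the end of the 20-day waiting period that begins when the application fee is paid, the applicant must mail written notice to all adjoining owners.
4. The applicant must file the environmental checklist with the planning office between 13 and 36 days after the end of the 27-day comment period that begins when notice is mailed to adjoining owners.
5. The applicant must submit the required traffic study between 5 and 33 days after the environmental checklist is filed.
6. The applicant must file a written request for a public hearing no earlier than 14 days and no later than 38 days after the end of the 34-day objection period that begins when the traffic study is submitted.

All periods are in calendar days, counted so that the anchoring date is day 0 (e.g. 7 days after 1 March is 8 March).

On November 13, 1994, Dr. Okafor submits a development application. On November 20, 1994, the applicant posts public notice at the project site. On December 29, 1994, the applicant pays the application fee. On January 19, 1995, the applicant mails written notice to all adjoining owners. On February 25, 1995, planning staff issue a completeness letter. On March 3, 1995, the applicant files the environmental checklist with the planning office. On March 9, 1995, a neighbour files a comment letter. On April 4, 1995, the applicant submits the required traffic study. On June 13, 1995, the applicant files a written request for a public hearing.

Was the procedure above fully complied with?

Yes

Step 1 — counting 9 days from November 13, 1994 (when the application is submitted) gives a deadline of November 22, 1994; done November 20, 1994 — timely.
Step 2 — must wait 25 days from November 20, 1994 (when on-site notice is posted), so not before December 15, 1994; done December 29, 1994, after the minimum wait.
Step 3 — counting 57 days from January 18, 1995 (end of the 20-day waiting period, which began when the application fee is paid on December 29, 1994) gives a deadline of March 16, 1995; done January 19, 1995 — timely.
Step 4 — 13 and 36 days from February 15, 1995 (end of the 27-day comment period, which began when notice is mailed to adjoining owners on January 19, 1995) are February 28, 1995 and March 23, 1995 respectively; done March 3, 1995, which is between those dates.
Step 5 — 5 and 33 days from March 3, 1995 (when the environmental checklist is filed) are March 8, 1995 and April 5, 1995 respectively; done April 4, 1995, which is between those dates.
Step 6 — 14 and 38 days from May 8, 1995 (end of the 34-day objection period, which began when the traffic study is submitted on April 4, 1995) are May 22, 1995 and June 15, 1995 respectively; done June 13, 1995 — within the window.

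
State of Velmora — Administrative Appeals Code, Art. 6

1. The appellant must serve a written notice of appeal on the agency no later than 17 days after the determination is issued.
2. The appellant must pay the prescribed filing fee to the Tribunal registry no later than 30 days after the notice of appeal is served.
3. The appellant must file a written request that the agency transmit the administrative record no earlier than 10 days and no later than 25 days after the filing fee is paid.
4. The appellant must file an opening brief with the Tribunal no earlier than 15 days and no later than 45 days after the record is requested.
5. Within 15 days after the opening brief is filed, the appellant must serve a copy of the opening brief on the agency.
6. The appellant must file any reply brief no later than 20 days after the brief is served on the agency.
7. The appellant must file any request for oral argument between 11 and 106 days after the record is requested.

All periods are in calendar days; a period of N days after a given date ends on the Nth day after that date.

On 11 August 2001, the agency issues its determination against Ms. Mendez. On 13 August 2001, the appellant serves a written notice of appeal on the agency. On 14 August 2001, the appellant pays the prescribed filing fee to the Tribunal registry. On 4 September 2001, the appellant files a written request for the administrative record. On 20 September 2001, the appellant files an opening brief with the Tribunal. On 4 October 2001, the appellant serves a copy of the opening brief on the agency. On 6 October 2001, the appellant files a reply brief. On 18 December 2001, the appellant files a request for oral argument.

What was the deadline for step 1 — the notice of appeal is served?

Step 1 runs from 11 August 2001, when the determination is issued. 17 days after 11 August 2001 is 28 August 2001.

28 August 2001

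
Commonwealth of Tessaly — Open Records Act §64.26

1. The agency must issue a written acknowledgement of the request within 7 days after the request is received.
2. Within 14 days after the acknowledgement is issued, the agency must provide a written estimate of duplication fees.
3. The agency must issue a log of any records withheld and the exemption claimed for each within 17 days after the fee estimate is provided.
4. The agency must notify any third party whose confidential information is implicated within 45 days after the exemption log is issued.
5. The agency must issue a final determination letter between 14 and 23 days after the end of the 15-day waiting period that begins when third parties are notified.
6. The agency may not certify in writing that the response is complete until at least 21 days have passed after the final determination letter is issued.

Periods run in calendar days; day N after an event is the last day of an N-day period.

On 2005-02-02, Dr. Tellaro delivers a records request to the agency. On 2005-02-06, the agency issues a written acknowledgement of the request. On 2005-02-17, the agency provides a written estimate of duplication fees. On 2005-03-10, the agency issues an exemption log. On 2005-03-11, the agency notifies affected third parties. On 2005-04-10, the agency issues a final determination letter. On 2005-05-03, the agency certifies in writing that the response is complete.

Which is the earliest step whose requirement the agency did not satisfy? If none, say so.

(1) due by 2005-02-02 + 7 days = 2005-02-09; 2005-02-06 is within that limit.
(2) due by 2005-02-06 + 14 days = 2005-02-20; done 2005-02-17 — timely.
(3) due by 2005-02-17 + 17 days = 2005-03-06; 2005-03-10 misses that deadline by 4 days.
That is the first point of non-compliance.

Step 3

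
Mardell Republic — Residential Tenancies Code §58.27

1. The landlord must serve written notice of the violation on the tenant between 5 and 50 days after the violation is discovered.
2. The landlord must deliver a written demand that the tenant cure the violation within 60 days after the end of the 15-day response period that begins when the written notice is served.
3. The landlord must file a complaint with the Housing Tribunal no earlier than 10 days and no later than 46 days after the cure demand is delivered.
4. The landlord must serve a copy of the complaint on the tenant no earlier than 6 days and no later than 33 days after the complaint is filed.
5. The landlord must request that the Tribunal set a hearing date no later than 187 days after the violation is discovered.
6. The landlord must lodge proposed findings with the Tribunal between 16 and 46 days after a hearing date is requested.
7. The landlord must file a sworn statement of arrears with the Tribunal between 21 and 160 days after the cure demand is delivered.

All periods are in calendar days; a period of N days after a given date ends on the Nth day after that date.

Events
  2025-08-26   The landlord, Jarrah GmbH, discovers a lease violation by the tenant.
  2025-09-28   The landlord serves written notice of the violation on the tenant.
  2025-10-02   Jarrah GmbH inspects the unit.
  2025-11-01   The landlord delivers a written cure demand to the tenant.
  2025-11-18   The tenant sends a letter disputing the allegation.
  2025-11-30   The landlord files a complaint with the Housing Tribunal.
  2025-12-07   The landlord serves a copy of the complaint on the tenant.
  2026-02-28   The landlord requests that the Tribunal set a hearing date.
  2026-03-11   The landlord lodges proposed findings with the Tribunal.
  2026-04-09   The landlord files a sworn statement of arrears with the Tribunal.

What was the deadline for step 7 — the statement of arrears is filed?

Step 7 runs from 2025-11-01, when the cure demand is delivered. The window is 21–160 days after 2025-11-01; it closes on 2026-04-10.

2026-04-10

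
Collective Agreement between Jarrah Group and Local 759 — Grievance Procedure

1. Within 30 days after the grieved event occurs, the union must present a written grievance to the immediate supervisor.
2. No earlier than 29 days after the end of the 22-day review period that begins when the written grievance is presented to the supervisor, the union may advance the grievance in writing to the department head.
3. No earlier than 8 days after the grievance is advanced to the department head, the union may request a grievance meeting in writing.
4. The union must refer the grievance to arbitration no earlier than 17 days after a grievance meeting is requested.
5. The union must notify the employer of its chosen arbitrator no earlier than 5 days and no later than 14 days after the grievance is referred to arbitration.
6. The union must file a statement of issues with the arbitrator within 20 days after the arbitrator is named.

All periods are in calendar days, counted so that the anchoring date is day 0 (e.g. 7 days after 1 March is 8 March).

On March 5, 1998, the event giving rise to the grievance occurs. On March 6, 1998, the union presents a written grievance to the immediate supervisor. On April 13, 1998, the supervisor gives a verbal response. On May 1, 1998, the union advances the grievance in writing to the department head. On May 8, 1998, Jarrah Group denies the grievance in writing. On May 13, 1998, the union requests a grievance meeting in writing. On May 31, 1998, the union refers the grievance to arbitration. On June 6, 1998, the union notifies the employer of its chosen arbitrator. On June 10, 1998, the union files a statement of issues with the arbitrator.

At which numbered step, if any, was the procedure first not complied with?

(1) due by March 5, 1998 + 30 days = April 4, 1998; completed March 6, 1998, before the deadline.
(2) permitted from March 28, 1998 + 29 days = April 26, 1998 onward; done May 1, 1998 — permitted.
(3) permitted from May 1, 1998 + 8 days = May 9, 1998 onward; done May 13, 1998 — permitted.
(4) permitted from May 13, 1998 + 17 days = May 30, 1998 onward; done May 31, 1998 — permitted.
(5) the permitted window runs from May 31, 1998 + 5 = June 5, 1998 to May 31, 1998 + 14 = June 14, 1998; done June 6, 1998, which is between those dates.
(6) due by June 6, 1998 + 20 days = June 26, 1998; completed June 10, 1998, before the deadline.

None — every step was satisfied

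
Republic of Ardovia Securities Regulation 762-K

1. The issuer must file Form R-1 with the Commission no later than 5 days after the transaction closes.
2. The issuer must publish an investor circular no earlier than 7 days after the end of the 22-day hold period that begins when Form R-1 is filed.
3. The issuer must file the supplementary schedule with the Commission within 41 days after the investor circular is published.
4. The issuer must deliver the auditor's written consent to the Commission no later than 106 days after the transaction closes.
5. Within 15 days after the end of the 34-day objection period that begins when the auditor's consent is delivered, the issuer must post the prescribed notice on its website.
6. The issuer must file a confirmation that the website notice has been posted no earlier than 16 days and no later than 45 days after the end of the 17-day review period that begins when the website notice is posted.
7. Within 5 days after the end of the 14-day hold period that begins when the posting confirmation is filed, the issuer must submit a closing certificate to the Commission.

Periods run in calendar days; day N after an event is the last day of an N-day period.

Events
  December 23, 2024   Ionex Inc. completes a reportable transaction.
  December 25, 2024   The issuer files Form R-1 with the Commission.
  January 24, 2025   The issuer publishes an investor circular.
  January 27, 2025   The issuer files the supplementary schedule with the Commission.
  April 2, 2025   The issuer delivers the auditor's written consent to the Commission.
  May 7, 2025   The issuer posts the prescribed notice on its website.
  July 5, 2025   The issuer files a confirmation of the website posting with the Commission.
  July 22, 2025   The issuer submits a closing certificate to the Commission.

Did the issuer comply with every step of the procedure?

Step 1 — counting 5 days from December 23, 2024 (when the transaction closes) gives a deadline of December 28, 2024; completed December 25, 2024, before the deadline.
Step 2 — must wait 7 days from January 16, 2025 (end of the 22-day hold period, which began when Form R-1 is filed on December 25, 2024), so not before January 23, 2025; done January 24, 2025, after the minimum wait.
Step 3 — counting 41 days from January 24, 2025 (when the investor circular is published) gives a deadline of March 6, 2025; January 27, 2025 is within that limit.
Step 4 — counting 106 days from December 23, 2024 (when the transaction closes) gives a deadline of April 8, 2025; done April 2, 2025 — timely.
Step 5 — counting 15 days from May 6, 2025 (end of the 34-day objection period, which began when the auditor's consent is delivered on April 2, 2025) gives a deadline of May 21, 2025; done May 7, 2025 — timely.
Step 6 — 16 and 45 days from May 24, 2025 (end of the 17-day review period, which began when the website notice is posted on May 7, 2025) are June 9, 2025 and July 8, 2025 respectively; done July 5, 2025 — within the window.
Step 7 — counting 5 days from July 19, 2025 (end of the 14-day hold period, which began when the posting confirmation is filed on July 5, 2025) gives a deadline of July 24, 2025; completed July 22, 2025, before the deadline.

Yes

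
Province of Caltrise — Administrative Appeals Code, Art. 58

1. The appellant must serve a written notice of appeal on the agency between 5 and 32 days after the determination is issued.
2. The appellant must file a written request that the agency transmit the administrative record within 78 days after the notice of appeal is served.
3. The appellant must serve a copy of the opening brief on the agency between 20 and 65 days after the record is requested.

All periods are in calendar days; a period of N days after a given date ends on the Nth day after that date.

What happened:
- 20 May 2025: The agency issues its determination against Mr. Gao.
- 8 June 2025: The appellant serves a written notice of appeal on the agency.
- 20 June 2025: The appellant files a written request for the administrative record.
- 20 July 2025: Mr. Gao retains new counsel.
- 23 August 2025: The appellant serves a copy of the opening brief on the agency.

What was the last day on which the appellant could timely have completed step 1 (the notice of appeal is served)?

Step 1 runs from 20 May 2025, when the determination is issued. The window is 5–32 days after 20 May 2025; it closes on 21 June 2025.

21 June 2025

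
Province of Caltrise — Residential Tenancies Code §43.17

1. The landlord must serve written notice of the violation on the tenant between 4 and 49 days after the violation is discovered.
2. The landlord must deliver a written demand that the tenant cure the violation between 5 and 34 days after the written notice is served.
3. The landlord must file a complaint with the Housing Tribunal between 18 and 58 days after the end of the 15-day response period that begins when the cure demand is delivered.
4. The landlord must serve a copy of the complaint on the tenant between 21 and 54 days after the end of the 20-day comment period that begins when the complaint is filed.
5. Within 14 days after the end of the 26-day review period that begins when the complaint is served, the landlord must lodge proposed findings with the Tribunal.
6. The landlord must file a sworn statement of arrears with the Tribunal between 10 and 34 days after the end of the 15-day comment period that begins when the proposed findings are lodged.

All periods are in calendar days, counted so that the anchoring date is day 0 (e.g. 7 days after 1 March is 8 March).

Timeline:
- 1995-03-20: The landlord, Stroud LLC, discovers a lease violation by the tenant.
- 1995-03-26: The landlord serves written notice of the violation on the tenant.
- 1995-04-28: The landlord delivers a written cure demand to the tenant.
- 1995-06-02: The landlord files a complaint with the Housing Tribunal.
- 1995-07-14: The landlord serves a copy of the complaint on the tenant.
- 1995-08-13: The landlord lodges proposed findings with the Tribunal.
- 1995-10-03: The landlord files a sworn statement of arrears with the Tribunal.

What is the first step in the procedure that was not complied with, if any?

(1) the permitted window runs from 1995-03-20 + 4 = 1995-03-24 to 1995-03-20 + 49 = 1995-05-08; done 1995-03-26, which is between those dates.
(2) the permitted window runs from 1995-03-26 + 5 = 1995-03-31 to 1995-03-26 + 34 = 1995-04-29; done 1995-04-28, which is between those dates.
(3) the permitted window runs from 1995-05-13 + 18 = 1995-05-31 to 1995-05-13 + 58 = 1995-07-10; done 1995-06-02, which is between those dates.
(4) the permitted window runs from 1995-06-22 + 21 = 1995-07-13 to 1995-06-22 + 54 = 1995-08-15; done 1995-07-14 — within the window.
(5) due by 1995-08-09 + 14 days = 1995-08-23; completed 1995-08-13, before the deadline.
(6) the permitted window runs from 1995-08-28 + 10 = 1995-09-07 to 1995-08-28 + 34 = 1995-10-01; 1995-10-03 is 2 days past the end of the window.

Step 6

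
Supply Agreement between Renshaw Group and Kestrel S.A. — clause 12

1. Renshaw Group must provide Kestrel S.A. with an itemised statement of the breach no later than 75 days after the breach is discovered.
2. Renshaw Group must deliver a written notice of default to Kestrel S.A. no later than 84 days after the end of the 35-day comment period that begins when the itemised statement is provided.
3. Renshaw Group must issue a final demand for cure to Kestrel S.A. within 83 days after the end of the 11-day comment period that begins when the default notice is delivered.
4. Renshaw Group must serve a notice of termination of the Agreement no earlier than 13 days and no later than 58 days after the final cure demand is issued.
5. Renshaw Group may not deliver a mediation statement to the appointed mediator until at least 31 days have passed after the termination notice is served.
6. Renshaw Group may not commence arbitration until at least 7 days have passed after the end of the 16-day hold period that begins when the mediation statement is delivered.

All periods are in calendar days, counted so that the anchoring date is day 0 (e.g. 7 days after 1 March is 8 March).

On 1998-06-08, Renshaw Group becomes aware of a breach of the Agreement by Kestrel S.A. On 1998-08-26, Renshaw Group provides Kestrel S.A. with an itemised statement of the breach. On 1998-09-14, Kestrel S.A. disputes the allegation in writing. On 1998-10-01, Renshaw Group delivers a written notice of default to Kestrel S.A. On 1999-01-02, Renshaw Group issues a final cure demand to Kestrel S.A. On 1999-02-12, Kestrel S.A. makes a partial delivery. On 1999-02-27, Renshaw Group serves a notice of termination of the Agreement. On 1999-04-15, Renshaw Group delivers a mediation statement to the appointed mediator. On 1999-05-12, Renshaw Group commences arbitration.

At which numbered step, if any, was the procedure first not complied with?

Step 1 — counting 75 days from 1998-06-08 (when the breach is discovered) gives a deadline of 1998-08-22; 1998-08-26 misses that deadline by 4 days.
Later steps need not be reached.

Step 1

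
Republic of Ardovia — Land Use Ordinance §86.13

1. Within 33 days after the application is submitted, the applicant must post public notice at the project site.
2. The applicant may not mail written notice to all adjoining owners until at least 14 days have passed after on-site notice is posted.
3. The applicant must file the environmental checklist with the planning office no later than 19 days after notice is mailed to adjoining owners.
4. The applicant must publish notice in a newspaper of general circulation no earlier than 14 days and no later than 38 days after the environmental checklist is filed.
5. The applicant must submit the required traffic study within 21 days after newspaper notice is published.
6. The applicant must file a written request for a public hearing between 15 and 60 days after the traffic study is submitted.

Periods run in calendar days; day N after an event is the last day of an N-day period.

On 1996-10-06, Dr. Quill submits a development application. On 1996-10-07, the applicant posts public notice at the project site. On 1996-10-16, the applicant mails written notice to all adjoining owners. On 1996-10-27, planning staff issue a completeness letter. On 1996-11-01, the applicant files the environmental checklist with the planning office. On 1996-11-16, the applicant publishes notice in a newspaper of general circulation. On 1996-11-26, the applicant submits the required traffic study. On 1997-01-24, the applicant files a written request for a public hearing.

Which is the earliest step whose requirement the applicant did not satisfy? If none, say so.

Step 1: 33 days after 1996-10-06 (when the application is submitted) is 1996-11-08; completed 1996-10-07, before the deadline.
Step 2: the earliest permitted date is 14 days after 1996-10-07 (when on-site notice is posted), i.e. 1996-10-21; done 1996-10-16 — 5 days too early.

Step 2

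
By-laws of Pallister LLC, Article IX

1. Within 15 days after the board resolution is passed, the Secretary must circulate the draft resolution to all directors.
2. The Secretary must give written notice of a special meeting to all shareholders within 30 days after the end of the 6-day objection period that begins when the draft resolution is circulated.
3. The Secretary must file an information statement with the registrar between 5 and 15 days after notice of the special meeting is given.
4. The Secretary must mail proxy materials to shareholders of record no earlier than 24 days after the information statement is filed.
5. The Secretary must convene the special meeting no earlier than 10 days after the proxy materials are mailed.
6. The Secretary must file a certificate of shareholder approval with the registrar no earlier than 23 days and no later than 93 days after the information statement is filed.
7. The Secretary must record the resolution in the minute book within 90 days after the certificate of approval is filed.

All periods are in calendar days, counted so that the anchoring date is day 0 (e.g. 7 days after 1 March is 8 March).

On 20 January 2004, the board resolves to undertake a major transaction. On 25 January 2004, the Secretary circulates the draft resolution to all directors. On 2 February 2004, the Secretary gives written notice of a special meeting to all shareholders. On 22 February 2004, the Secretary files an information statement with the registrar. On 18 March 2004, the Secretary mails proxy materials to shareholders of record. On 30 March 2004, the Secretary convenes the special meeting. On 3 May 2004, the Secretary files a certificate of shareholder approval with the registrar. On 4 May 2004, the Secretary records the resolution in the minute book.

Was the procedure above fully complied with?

No

(1) due by 20 January 2004 + 15 days = 4 February 2004; 25 January 2004 is within that limit.
(2) due by 31 January 2004 + 30 days = 1 March 2004; done 2 February 2004 — timely.
(3) the permitted window runs from 2 February 2004 + 5 = 7 February 2004 to 2 February 2004 + 15 = 17 February 2004; done 22 February 2004 — 5 days after the window closed.
The procedure was therefore not followed at step 3.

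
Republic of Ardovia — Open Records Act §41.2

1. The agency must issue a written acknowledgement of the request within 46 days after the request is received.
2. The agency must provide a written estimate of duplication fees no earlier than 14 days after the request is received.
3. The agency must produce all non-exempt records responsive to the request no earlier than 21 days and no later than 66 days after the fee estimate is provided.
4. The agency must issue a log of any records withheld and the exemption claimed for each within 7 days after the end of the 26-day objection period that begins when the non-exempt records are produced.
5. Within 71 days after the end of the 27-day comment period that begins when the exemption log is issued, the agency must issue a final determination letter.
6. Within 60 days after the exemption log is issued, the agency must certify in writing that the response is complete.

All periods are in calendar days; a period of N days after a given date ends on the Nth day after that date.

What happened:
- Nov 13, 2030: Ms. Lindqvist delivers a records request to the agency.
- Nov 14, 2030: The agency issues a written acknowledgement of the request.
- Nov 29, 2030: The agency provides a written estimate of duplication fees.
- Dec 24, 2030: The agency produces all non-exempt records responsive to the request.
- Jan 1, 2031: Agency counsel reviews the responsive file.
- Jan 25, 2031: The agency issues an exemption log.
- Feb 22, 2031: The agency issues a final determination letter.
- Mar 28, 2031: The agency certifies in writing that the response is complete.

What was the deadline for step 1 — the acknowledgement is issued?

Dec 29, 2030

Step 1 runs from Nov 13, 2030, when the request is received. 46 days after Nov 13, 2030 is Dec 29, 2030.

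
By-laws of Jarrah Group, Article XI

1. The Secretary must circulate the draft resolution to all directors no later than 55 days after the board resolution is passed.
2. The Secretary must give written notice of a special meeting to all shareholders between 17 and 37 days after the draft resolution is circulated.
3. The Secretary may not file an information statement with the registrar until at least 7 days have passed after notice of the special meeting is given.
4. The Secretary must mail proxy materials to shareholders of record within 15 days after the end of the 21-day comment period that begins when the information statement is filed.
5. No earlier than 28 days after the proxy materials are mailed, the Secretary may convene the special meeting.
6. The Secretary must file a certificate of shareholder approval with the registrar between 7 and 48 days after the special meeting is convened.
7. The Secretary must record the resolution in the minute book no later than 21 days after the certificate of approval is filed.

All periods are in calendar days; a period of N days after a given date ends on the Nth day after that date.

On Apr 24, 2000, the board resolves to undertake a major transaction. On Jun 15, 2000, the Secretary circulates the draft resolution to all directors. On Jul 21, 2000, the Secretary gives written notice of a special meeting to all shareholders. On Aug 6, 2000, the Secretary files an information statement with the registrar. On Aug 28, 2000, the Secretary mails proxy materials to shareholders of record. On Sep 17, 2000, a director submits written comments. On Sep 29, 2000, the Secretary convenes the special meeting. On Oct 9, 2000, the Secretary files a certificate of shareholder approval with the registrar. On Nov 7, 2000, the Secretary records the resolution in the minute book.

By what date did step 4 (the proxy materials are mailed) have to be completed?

Sep 11, 2000

The information statement is filed on Aug 6, 2000; the 21-day comment period therefore ends Aug 27, 2000, and step 4 runs from that date. 15 days after Aug 27, 2000 is Sep 11, 2000.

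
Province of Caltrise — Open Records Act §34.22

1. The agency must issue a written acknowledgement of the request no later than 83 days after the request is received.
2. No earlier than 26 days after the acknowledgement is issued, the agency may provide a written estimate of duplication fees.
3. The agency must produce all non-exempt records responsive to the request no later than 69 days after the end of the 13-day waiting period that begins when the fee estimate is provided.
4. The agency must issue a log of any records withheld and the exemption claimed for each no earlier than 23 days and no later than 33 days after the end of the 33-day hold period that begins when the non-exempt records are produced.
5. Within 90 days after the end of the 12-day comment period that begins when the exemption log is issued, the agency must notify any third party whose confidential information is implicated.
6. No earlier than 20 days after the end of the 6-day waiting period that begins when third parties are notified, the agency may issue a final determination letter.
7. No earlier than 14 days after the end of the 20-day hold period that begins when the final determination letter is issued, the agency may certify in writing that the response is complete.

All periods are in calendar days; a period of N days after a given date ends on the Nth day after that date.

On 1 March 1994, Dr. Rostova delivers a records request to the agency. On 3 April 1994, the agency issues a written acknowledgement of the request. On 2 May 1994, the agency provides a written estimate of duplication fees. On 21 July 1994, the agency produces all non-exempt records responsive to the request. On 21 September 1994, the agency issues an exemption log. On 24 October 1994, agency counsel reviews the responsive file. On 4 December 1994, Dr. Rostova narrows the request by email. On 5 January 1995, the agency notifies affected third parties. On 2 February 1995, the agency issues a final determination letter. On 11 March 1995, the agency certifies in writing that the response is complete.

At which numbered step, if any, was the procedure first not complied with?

Step 5

(1) due by 1 March 1994 + 83 days = 23 May 1994; 3 April 1994 is within that limit.
(2) permitted from 3 April 1994 + 26 days = 29 April 1994 onward; done 2 May 1994, after the minimum wait.
(3) due by 15 May 1994 + 69 days = 23 July 1994; completed 21 July 1994, before the deadline.
(4) the permitted window runs from 23 August 1994 + 23 = 15 September 1994 to 23 August 1994 + 33 = 25 September 1994; 21 September 1994 falls inside that range.
(5) due by 3 October 1994 + 90 days = 1 January 1995; not done until 5 January 1995, 4 days after the deadline.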